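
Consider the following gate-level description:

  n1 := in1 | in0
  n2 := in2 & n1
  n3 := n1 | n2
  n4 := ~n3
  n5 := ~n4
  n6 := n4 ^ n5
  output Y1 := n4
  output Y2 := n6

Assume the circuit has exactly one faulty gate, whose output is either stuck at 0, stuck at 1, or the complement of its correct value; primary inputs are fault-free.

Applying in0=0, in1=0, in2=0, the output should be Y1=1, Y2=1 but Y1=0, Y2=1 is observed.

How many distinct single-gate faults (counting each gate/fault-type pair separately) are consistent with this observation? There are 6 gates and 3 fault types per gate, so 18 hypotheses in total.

Fault-free: n1=0, n2=0, n3=0, n4=1, n5=0, n6=1 → Y1=1, Y2=1. Observed Y1=0, Y2=1.
  n1: stuck-at-1, inverted output ✓; others ✗
  n2: stuck-at-1, inverted output ✓; others ✗
  n3: stuck-at-1, inverted output ✓; others ✗
  n4: stuck-at-0, inverted output ✓; others ✗
  n5: none of the 3 fault types match ✗
  n6: none of the 3 fault types match ✗
Consistent faults: {n1 stuck-at-1, n1 inverted output, n2 stuck-at-1, n2 inverted output, n3 stuck-at-1, n3 inverted output, n4 stuck-at-0, n4 inverted output} — 8 in all.

8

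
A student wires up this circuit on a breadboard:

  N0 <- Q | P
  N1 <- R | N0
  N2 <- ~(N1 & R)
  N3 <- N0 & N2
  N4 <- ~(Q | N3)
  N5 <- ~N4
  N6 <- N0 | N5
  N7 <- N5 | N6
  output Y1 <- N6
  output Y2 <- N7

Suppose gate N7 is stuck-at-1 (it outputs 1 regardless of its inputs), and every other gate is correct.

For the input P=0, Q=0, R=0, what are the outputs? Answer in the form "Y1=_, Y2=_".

Propagate with N7 forced: N0=0, N1=0, N2=1, N3=0, N4=1, N5=0, N6=0, N7=1 [stuck-at-1].
So the outputs are Y1=0, Y2=1. (Without the fault they would be Y1=0, Y2=0.)

Y1=0, Y2=1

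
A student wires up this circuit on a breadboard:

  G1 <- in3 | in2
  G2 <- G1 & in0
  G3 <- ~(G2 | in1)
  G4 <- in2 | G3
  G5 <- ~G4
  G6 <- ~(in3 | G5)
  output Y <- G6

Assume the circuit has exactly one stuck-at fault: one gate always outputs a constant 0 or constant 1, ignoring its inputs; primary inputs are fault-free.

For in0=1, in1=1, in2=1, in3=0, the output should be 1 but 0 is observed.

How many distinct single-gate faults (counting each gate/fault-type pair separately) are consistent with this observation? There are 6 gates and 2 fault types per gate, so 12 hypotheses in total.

3

Fault-free: G1=1, G2=1, G3=0, G4=1, G5=0, G6=1 → 1. Observed 0.
  G1 stuck-at-0: output 1 ✗
  G1 stuck-at-1: output 1 ✗
  G2 stuck-at-0: output 1 ✗
  G2 stuck-at-1: output 1 ✗
  G3 stuck-at-0: output 1 ✗
  G3 stuck-at-1: output 1 ✗
  G4 stuck-at-0: output 0 ✓
  G4 stuck-at-1: output 1 ✗
  G5 stuck-at-0: output 1 ✗
  G5 stuck-at-1: output 0 ✓
  G6 stuck-at-0: output 0 ✓
  G6 stuck-at-1: output 1 ✗
Consistent faults: {G4 stuck-at-0, G5 stuck-at-1, G6 stuck-at-0} — 3 in all.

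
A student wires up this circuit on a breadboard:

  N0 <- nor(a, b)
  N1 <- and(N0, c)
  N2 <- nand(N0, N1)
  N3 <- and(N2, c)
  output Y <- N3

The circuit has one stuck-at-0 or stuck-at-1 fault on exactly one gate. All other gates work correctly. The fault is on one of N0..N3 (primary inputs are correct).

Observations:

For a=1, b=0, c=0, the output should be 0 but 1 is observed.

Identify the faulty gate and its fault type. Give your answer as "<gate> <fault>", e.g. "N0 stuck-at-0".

Fault-free values for test 1 (a=1, b=0, c=0): N0=0, N1=0, N2=1, N3=0, giving Y=0. Observed 1.
Test 1: faults giving observed 1 are {N3 stuck-at-1}.
Only N3 stuck-at-1 is consistent with every test.

N3 stuck-at-1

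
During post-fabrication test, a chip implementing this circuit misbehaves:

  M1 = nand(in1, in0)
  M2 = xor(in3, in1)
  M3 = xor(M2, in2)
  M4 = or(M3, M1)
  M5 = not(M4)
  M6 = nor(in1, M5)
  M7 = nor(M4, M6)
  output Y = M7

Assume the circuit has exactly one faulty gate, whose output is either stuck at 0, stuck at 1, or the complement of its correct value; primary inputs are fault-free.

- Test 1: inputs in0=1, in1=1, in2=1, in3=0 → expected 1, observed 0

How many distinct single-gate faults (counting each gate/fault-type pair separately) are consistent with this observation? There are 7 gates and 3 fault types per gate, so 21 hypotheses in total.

12

Fault-free: M1=0, M2=1, M3=0, M4=0, M5=1, M6=0, M7=1 → 1. Observed 0.
  M1: stuck-at-1, inverted output ✓; others ✗
  M2: stuck-at-0, inverted output ✓; others ✗
  M3: stuck-at-1, inverted output ✓; others ✗
  M4: stuck-at-1, inverted output ✓; others ✗
  M5: none of the 3 fault types match ✗
  M6: stuck-at-1, inverted output ✓; others ✗
  M7: stuck-at-0, inverted output ✓; others ✗
Consistent faults: {M1 stuck-at-1, M1 inverted output, M2 stuck-at-0, M2 inverted output, M3 stuck-at-1, M3 inverted output, M4 stuck-at-1, M4 inverted output, M6 stuck-at-1, M6 inverted output, M7 stuck-at-0, M7 inverted output} — 12 in all.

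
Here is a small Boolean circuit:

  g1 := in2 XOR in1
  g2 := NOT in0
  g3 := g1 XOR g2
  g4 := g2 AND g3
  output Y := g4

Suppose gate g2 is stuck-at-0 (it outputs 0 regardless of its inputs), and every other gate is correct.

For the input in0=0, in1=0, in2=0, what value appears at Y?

0

Propagate with g2 forced: g1=0, g2=0 [stuck-at-0], g3=0, g4=0.
So Y = 0. (Without the fault it would be 1.)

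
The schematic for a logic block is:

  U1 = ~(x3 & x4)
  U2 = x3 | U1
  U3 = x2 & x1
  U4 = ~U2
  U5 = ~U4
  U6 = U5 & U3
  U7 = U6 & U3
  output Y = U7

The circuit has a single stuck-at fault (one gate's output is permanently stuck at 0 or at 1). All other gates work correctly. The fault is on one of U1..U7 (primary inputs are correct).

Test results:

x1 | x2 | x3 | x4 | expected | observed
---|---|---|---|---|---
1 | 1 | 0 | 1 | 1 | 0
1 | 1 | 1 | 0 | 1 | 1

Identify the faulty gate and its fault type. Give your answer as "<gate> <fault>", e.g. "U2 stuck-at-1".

U1 stuck-at-0

Fault-free values for test 1 (x1=1, x2=1, x3=0, x4=1): U1=1, U2=1, U3=1, U4=0, U5=1, U6=1, U7=1, giving Y=1. Observed 0.
Test 1: faults giving observed 0 are {U1 stuck-at-0, U2 stuck-at-0, U3 stuck-at-0, U4 stuck-at-1, U5 stuck-at-0, U6 stuck-at-0, U7 stuck-at-0}.
Test 2 (x1=1, x2=1, x3=1, x4=0): fault-free U1=1, U2=1, U3=1, U4=0, U5=1, U6=1, U7=1 → 1; observed 1. Eliminates U2 stuck-at-0, U3 stuck-at-0, U4 stuck-at-1, U5 stuck-at-0, U6 stuck-at-0, U7 stuck-at-0.
Only U1 stuck-at-0 is consistent with every test.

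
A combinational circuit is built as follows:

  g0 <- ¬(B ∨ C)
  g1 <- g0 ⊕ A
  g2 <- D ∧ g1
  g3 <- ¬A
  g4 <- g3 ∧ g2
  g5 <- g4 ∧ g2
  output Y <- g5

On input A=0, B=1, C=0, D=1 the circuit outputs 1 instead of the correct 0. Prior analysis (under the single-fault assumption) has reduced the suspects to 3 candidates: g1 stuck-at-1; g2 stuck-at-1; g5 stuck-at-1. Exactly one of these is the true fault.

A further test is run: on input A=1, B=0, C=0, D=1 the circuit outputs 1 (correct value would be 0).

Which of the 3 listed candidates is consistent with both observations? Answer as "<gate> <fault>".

Evaluate each candidate on input A=1, B=0, C=0, D=1:
  g1 stuck-at-1: g0=1, g1=1 [stuck-at-1], g2=1, g3=0, g4=0, g5=0 → 0 — eliminated
  g2 stuck-at-1: g0=1, g1=0, g2=1 [stuck-at-1], g3=0, g4=0, g5=0 → 0 — eliminated
  g5 stuck-at-1: g0=1, g1=0, g2=0, g3=0, g4=0, g5=1 [stuck-at-1] → 1 — matches
Only g5 stuck-at-1 reproduces the observed 1.

g5 stuck-at-1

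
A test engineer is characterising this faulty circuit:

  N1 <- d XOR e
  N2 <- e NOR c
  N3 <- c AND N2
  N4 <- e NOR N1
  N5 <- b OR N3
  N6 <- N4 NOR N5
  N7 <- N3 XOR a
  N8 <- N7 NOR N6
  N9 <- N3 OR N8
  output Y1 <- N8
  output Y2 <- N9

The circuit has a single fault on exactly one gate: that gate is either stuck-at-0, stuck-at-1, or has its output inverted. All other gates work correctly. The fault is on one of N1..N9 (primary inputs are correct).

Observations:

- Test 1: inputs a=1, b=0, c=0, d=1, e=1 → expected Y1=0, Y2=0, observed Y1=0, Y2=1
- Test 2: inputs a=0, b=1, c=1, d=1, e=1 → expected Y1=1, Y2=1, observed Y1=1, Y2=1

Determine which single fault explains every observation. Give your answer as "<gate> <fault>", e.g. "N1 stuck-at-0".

N9 stuck-at-1

Fault-free values for test 1 (a=1, b=0, c=0, d=1, e=1): N1=0, N2=0, N3=0, N4=0, N5=0, N6=1, N7=1, N8=0, N9=0, giving Y1=0, Y2=0. Observed Y1=0, Y2=1.
Test 1: faults giving observed Y1=0, Y2=1 are {N9 stuck-at-1, N9 inverted output}.
Test 2 (a=0, b=1, c=1, d=1, e=1): fault-free N1=0, N2=0, N3=0, N4=0, N5=1, N6=0, N7=0, N8=1, N9=1 → Y1=1, Y2=1; observed Y1=1, Y2=1. Eliminates N9 inverted output.
Only N9 stuck-at-1 is consistent with every test.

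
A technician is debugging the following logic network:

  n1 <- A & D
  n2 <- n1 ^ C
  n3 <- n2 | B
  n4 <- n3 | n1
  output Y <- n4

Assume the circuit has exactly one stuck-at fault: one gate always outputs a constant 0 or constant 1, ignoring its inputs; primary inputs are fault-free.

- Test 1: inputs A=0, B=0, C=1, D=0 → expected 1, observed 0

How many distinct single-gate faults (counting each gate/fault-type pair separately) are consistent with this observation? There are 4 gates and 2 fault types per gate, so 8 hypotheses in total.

Fault-free: n1=0, n2=1, n3=1, n4=1 → 1. Observed 0.
  n1 stuck-at-0: output 1 ✗
  n1 stuck-at-1: output 1 ✗
  n2 stuck-at-0: output 0 ✓
  n2 stuck-at-1: output 1 ✗
  n3 stuck-at-0: output 0 ✓
  n3 stuck-at-1: output 1 ✗
  n4 stuck-at-0: output 0 ✓
  n4 stuck-at-1: output 1 ✗
Consistent faults: {n2 stuck-at-0, n3 stuck-at-0, n4 stuck-at-0} — 3 in all.

3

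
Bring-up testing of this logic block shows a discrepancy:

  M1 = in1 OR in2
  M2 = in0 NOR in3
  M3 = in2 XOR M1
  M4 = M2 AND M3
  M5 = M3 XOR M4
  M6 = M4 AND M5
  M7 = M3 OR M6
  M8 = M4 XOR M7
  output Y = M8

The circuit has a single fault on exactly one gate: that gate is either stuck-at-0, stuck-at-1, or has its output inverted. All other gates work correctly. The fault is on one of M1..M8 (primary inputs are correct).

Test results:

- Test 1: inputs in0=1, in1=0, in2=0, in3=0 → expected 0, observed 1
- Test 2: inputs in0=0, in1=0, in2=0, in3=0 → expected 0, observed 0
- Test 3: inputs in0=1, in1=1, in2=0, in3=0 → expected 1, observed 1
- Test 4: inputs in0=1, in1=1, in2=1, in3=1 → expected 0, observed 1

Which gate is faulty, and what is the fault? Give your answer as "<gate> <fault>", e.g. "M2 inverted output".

M3 stuck-at-1

Fault-free values for test 1 (in0=1, in1=0, in2=0, in3=0): M1=0, M2=0, M3=0, M4=0, M5=0, M6=0, M7=0, M8=0, giving Y=0. Observed 1.
Test 1: faults giving observed 1 are {M1 stuck-at-1, M1 inverted output, M3 stuck-at-1, M3 inverted output, M6 stuck-at-1, M6 inverted output, M7 stuck-at-1, M7 inverted output, M8 stuck-at-1, M8 inverted output}.
Test 2 (in0=0, in1=0, in2=0, in3=0): fault-free M1=0, M2=1, M3=0, M4=0, M5=0, M6=0, M7=0, M8=0 → 0; observed 0. Eliminates M6 stuck-at-1, M6 inverted output, M7 stuck-at-1, M7 inverted output, M8 stuck-at-1, M8 inverted output.
Test 3 (in0=1, in1=1, in2=0, in3=0): fault-free M1=1, M2=0, M3=1, M4=0, M5=1, M6=0, M7=1, M8=1 → 1; observed 1. Eliminates M1 inverted output, M3 inverted output.
Test 4 (in0=1, in1=1, in2=1, in3=1): fault-free M1=1, M2=0, M3=0, M4=0, M5=0, M6=0, M7=0, M8=0 → 0; observed 1. Eliminates M1 stuck-at-1.
Only M3 stuck-at-1 is consistent with every test.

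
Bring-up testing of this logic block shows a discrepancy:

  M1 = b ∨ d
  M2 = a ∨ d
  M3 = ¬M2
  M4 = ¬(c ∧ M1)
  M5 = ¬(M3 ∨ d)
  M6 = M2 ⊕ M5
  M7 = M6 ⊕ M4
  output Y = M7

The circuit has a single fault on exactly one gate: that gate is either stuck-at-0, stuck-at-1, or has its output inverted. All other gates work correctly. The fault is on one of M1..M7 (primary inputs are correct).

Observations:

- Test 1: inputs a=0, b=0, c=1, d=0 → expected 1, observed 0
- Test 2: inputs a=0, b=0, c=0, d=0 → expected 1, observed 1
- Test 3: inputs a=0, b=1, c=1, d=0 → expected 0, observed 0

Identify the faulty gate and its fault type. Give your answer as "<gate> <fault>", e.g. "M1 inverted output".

M1 stuck-at-1

Fault-free values for test 1 (a=0, b=0, c=1, d=0): M1=0, M2=0, M3=1, M4=1, M5=0, M6=0, M7=1, giving Y=1. Observed 0.
Test 1: faults giving observed 0 are {M1 stuck-at-1, M1 inverted output, M3 stuck-at-0, M3 inverted output, M4 stuck-at-0, M4 inverted output, M5 stuck-at-1, M5 inverted output, M6 stuck-at-1, M6 inverted output, M7 stuck-at-0, M7 inverted output}.
Test 2 (a=0, b=0, c=0, d=0): fault-free M1=0, M2=0, M3=1, M4=1, M5=0, M6=0, M7=1 → 1; observed 1. Eliminates M3 stuck-at-0, M3 inverted output, M4 stuck-at-0, M4 inverted output, M5 stuck-at-1, M5 inverted output, M6 stuck-at-1, M6 inverted output, M7 stuck-at-0, M7 inverted output.
Test 3 (a=0, b=1, c=1, d=0): fault-free M1=1, M2=0, M3=1, M4=0, M5=0, M6=0, M7=0 → 0; observed 0. Eliminates M1 inverted output.
Only M1 stuck-at-1 is consistent with every test.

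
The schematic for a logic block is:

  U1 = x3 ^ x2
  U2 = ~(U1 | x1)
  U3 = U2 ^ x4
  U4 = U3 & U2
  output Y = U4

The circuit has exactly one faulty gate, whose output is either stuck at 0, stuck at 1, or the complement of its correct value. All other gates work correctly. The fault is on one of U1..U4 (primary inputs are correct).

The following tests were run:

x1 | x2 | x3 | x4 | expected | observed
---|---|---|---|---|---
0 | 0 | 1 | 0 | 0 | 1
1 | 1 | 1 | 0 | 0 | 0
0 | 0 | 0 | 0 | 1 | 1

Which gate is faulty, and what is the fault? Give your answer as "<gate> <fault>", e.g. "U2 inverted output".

Fault-free values for test 1 (x1=0, x2=0, x3=1, x4=0): U1=1, U2=0, U3=0, U4=0, giving Y=0. Observed 1.
Test 1: faults giving observed 1 are {U1 stuck-at-0, U1 inverted output, U2 stuck-at-1, U2 inverted output, U4 stuck-at-1, U4 inverted output}.
Test 2 (x1=1, x2=1, x3=1, x4=0): fault-free U1=0, U2=0, U3=0, U4=0 → 0; observed 0. Eliminates U2 stuck-at-1, U2 inverted output, U4 stuck-at-1, U4 inverted output.
Test 3 (x1=0, x2=0, x3=0, x4=0): fault-free U1=0, U2=1, U3=1, U4=1 → 1; observed 1. Eliminates U1 inverted output.
Only U1 stuck-at-0 is consistent with every test.

U1 stuck-at-0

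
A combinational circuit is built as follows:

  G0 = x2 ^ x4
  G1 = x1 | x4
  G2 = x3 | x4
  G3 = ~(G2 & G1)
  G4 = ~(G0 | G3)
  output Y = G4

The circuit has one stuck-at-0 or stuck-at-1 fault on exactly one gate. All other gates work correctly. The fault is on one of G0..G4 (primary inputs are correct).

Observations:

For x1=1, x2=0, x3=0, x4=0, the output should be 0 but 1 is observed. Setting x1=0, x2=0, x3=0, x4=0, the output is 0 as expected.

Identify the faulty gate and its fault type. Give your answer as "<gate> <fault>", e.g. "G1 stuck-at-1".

G2 stuck-at-1

Fault-free values for test 1 (x1=1, x2=0, x3=0, x4=0): G0=0, G1=1, G2=0, G3=1, G4=0, giving Y=0. Observed 1.
Test 1: faults giving observed 1 are {G2 stuck-at-1, G3 stuck-at-0, G4 stuck-at-1}.
Test 2 (x1=0, x2=0, x3=0, x4=0): fault-free G0=0, G1=0, G2=0, G3=1, G4=0 → 0; observed 0. Eliminates G3 stuck-at-0, G4 stuck-at-1.
Only G2 stuck-at-1 is consistent with every test.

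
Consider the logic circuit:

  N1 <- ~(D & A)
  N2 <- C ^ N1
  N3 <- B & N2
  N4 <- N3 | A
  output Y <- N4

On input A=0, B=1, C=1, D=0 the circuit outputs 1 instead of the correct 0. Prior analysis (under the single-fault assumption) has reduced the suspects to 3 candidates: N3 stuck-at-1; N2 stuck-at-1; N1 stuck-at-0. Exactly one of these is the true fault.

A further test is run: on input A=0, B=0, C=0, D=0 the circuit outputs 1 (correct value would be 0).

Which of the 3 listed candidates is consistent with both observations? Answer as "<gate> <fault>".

N3 stuck-at-1

Evaluate each candidate on input A=0, B=0, C=0, D=0:
  N3 stuck-at-1: N1=1, N2=1, N3=1 [stuck-at-1], N4=1 → 1 — matches
  N2 stuck-at-1: N1=1, N2=1 [stuck-at-1], N3=0, N4=0 → 0 — eliminated
  N1 stuck-at-0: N1=0 [stuck-at-0], N2=0, N3=0, N4=0 → 0 — eliminated
Only N3 stuck-at-1 reproduces the observed 1.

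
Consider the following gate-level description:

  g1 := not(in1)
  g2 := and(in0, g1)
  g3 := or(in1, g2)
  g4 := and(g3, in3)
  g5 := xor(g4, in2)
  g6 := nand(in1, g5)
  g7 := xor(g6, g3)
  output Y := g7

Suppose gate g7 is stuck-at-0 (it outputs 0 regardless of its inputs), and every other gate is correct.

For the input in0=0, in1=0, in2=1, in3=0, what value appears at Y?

Propagate with g7 forced: g1=1, g2=0, g3=0, g4=0, g5=1, g6=1, g7=0 [stuck-at-0].
So Y = 0. (Without the fault it would be 1.)

0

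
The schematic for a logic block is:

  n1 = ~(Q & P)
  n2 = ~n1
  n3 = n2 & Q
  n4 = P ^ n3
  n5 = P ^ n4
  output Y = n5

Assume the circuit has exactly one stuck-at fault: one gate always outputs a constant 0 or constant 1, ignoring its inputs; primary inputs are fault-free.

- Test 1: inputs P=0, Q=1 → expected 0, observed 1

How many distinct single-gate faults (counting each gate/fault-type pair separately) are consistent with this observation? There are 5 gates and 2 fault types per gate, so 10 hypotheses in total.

5

Fault-free: n1=1, n2=0, n3=0, n4=0, n5=0 → 0. Observed 1.
  n1 stuck-at-0: output 1 ✓
  n1 stuck-at-1: output 0 ✗
  n2 stuck-at-0: output 0 ✗
  n2 stuck-at-1: output 1 ✓
  n3 stuck-at-0: output 0 ✗
  n3 stuck-at-1: output 1 ✓
  n4 stuck-at-0: output 0 ✗
  n4 stuck-at-1: output 1 ✓
  n5 stuck-at-0: output 0 ✗
  n5 stuck-at-1: output 1 ✓
Consistent faults: {n1 stuck-at-0, n2 stuck-at-1, n3 stuck-at-1, n4 stuck-at-1, n5 stuck-at-1} — 5 in all.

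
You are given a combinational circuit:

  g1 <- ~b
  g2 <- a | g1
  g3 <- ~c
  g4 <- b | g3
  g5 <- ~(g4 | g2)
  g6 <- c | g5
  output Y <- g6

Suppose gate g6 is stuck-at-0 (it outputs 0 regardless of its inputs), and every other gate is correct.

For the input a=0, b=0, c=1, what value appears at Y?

Propagate with g6 forced: g1=1, g2=1, g3=0, g4=0, g5=0, g6=0 [stuck-at-0].
So Y = 0. (Without the fault it would be 1.)

0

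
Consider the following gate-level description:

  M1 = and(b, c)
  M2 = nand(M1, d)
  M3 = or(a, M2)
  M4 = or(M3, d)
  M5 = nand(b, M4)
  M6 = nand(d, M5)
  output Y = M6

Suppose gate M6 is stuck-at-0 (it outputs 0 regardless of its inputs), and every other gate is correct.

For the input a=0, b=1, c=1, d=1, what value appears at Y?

0

Propagate with M6 forced: M1=1, M2=0, M3=0, M4=1, M5=0, M6=0 [stuck-at-0].
So Y = 0. (Without the fault it would be 1.)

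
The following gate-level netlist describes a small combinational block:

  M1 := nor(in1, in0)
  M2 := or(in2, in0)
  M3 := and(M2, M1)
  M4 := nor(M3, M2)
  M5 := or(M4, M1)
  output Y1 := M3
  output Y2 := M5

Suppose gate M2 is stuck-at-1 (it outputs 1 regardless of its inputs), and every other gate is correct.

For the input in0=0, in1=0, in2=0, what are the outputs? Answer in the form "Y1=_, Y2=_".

Y1=1, Y2=1

Propagate with M2 forced: M1=1, M2=1 [stuck-at-1], M3=1, M4=0, M5=1.
So the outputs are Y1=1, Y2=1. (Without the fault they would be Y1=0, Y2=1.)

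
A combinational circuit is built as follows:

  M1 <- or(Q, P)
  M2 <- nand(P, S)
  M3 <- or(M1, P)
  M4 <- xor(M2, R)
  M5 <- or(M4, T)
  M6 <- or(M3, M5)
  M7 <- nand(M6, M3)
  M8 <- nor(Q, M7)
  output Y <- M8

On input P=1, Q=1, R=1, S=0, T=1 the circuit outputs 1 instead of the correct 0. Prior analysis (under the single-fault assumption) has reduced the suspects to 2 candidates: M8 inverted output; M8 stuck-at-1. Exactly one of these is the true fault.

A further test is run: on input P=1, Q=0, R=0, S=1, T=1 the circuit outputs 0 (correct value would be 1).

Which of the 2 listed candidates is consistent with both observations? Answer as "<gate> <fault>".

M8 inverted output

Evaluate each candidate on input P=1, Q=0, R=0, S=1, T=1:
  M8 inverted output: M1=1, M2=0, M3=1, M4=0, M5=1, M6=1, M7=0, M8=0 [inverted output] → 0 — matches
  M8 stuck-at-1: M1=1, M2=0, M3=1, M4=0, M5=1, M6=1, M7=0, M8=1 [stuck-at-1] → 1 — eliminated
Only M8 inverted output reproduces the observed 0.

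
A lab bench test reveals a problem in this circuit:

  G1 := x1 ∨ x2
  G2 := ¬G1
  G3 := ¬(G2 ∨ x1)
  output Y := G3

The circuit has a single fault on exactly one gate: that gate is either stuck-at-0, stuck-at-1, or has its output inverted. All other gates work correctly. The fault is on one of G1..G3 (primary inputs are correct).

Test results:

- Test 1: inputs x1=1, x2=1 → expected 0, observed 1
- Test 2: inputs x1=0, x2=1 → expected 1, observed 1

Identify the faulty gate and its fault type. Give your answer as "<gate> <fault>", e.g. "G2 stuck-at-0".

Fault-free values for test 1 (x1=1, x2=1): G1=1, G2=0, G3=0, giving Y=0. Observed 1.
Test 1: faults giving observed 1 are {G3 stuck-at-1, G3 inverted output}.
Test 2 (x1=0, x2=1): fault-free G1=1, G2=0, G3=1 → 1; observed 1. Eliminates G3 inverted output.
Only G3 stuck-at-1 is consistent with every test.

G3 stuck-at-1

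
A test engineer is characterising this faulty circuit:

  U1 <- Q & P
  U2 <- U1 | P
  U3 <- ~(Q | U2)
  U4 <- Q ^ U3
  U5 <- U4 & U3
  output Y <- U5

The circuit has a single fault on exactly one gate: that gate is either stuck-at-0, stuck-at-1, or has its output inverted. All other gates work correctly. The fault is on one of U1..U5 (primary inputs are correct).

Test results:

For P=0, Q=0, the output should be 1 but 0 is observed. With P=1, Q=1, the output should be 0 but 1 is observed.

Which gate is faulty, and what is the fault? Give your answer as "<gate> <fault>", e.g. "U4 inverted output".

Fault-free values for test 1 (P=0, Q=0): U1=0, U2=0, U3=1, U4=1, U5=1, giving Y=1. Observed 0.
Test 1: faults giving observed 0 are {U1 stuck-at-1, U1 inverted output, U2 stuck-at-1, U2 inverted output, U3 stuck-at-0, U3 inverted output, U4 stuck-at-0, U4 inverted output, U5 stuck-at-0, U5 inverted output}.
Test 2 (P=1, Q=1): fault-free U1=1, U2=1, U3=0, U4=1, U5=0 → 0; observed 1. Eliminates U1 stuck-at-1, U1 inverted output, U2 stuck-at-1, U2 inverted output, U3 stuck-at-0, U3 inverted output, U4 stuck-at-0, U4 inverted output, U5 stuck-at-0.
Only U5 inverted output is consistent with every test.

U5 inverted output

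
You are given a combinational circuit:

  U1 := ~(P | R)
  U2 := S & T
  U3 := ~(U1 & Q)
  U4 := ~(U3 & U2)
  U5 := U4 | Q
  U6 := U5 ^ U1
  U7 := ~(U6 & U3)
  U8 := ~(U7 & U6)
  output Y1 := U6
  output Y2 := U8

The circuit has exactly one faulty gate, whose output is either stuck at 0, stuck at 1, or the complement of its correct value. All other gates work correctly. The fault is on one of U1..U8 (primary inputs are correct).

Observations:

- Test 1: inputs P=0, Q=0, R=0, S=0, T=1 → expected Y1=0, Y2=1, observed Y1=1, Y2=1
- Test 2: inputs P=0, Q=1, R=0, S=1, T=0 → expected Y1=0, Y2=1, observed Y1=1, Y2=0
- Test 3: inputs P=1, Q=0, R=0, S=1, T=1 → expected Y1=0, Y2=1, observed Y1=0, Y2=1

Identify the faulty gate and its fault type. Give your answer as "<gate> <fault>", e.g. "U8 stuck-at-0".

U5 stuck-at-0

Fault-free values for test 1 (P=0, Q=0, R=0, S=0, T=1): U1=1, U2=0, U3=1, U4=1, U5=1, U6=0, U7=1, U8=1, giving Y1=0, Y2=1. Observed Y1=1, Y2=1.
Test 1: faults giving observed Y1=1, Y2=1 are {U1 stuck-at-0, U1 inverted output, U2 stuck-at-1, U2 inverted output, U4 stuck-at-0, U4 inverted output, U5 stuck-at-0, U5 inverted output, U6 stuck-at-1, U6 inverted output}.
Test 2 (P=0, Q=1, R=0, S=1, T=0): fault-free U1=1, U2=0, U3=0, U4=1, U5=1, U6=0, U7=1, U8=1 → Y1=0, Y2=1; observed Y1=1, Y2=0. Eliminates U1 stuck-at-0, U1 inverted output, U2 stuck-at-1, U2 inverted output, U4 stuck-at-0, U4 inverted output.
Test 3 (P=1, Q=0, R=0, S=1, T=1): fault-free U1=0, U2=1, U3=1, U4=0, U5=0, U6=0, U7=1, U8=1 → Y1=0, Y2=1; observed Y1=0, Y2=1. Eliminates U5 inverted output, U6 stuck-at-1, U6 inverted output.
Only U5 stuck-at-0 is consistent with every test.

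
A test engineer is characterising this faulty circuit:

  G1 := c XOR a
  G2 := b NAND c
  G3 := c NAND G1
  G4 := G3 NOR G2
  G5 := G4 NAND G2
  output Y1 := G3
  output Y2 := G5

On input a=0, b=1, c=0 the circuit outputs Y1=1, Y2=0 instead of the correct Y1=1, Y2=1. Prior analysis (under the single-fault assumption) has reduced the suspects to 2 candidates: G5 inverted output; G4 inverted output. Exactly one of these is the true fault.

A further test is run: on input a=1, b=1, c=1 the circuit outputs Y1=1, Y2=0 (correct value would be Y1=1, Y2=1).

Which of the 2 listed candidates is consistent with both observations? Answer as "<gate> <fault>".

Evaluate each candidate on input a=1, b=1, c=1:
  G5 inverted output: G1=0, G2=0, G3=1, G4=0, G5=0 [inverted output] → Y1=1, Y2=0 — matches
  G4 inverted output: G1=0, G2=0, G3=1, G4=1 [inverted output], G5=1 → Y1=1, Y2=1 — eliminated
Only G5 inverted output reproduces the observed Y1=1, Y2=0.

G5 inverted output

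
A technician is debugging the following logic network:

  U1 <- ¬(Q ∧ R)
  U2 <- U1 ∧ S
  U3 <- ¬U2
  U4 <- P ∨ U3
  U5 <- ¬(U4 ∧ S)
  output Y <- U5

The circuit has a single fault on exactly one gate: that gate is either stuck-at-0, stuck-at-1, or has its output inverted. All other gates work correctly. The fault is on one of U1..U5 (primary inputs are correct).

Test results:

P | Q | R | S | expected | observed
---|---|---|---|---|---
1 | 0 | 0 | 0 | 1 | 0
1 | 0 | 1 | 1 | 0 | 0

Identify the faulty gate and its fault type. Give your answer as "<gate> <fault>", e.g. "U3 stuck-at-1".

Fault-free values for test 1 (P=1, Q=0, R=0, S=0): U1=1, U2=0, U3=1, U4=1, U5=1, giving Y=1. Observed 0.
Test 1: faults giving observed 0 are {U5 stuck-at-0, U5 inverted output}.
Test 2 (P=1, Q=0, R=1, S=1): fault-free U1=1, U2=1, U3=0, U4=1, U5=0 → 0; observed 0. Eliminates U5 inverted output.
Only U5 stuck-at-0 is consistent with every test.

U5 stuck-at-0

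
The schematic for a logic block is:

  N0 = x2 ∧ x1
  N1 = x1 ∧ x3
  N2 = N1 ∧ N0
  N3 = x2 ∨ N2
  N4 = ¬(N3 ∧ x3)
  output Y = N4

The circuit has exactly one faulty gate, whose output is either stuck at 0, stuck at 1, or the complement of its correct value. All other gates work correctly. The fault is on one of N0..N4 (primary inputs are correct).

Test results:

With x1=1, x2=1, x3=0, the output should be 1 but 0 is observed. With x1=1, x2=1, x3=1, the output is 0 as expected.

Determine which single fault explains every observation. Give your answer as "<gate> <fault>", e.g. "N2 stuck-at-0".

N4 stuck-at-0

Fault-free values for test 1 (x1=1, x2=1, x3=0): N0=1, N1=0, N2=0, N3=1, N4=1, giving Y=1. Observed 0.
Test 1: faults giving observed 0 are {N4 stuck-at-0, N4 inverted output}.
Test 2 (x1=1, x2=1, x3=1): fault-free N0=1, N1=1, N2=1, N3=1, N4=0 → 0; observed 0. Eliminates N4 inverted output.
Only N4 stuck-at-0 is consistent with every test.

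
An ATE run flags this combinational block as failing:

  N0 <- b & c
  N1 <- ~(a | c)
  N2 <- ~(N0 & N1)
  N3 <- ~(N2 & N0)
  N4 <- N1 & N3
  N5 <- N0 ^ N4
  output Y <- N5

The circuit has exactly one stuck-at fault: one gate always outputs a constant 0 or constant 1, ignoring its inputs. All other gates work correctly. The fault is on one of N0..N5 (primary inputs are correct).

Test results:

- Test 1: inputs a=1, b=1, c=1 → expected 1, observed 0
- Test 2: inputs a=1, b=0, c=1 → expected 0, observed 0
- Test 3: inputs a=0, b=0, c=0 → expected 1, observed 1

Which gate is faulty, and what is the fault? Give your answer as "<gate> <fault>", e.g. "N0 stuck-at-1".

Fault-free values for test 1 (a=1, b=1, c=1): N0=1, N1=0, N2=1, N3=0, N4=0, N5=1, giving Y=1. Observed 0.
Test 1: faults giving observed 0 are {N0 stuck-at-0, N1 stuck-at-1, N4 stuck-at-1, N5 stuck-at-0}.
Test 2 (a=1, b=0, c=1): fault-free N0=0, N1=0, N2=1, N3=1, N4=0, N5=0 → 0; observed 0. Eliminates N1 stuck-at-1, N4 stuck-at-1.
Test 3 (a=0, b=0, c=0): fault-free N0=0, N1=1, N2=1, N3=1, N4=1, N5=1 → 1; observed 1. Eliminates N5 stuck-at-0.
Only N0 stuck-at-0 is consistent with every test.

N0 stuck-at-0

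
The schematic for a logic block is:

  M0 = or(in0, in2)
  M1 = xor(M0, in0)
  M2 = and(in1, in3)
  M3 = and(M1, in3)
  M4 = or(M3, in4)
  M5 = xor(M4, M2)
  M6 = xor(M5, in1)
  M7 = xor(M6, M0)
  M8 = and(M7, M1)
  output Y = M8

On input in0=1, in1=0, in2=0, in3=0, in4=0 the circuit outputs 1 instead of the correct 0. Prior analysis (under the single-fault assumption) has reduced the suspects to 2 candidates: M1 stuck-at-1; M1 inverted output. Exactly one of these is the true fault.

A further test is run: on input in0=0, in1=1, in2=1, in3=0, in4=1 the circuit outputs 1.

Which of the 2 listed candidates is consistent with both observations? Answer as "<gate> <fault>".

M1 stuck-at-1

Evaluate each candidate on input in0=0, in1=1, in2=1, in3=0, in4=1:
  M1 stuck-at-1: M0=1, M1=1 [stuck-at-1], M2=0, M3=0, M4=1, M5=1, M6=0, M7=1, M8=1 → 1 — matches
  M1 inverted output: M0=1, M1=0 [inverted output], M2=0, M3=0, M4=1, M5=1, M6=0, M7=1, M8=0 → 0 — eliminated
Only M1 stuck-at-1 reproduces the observed 1.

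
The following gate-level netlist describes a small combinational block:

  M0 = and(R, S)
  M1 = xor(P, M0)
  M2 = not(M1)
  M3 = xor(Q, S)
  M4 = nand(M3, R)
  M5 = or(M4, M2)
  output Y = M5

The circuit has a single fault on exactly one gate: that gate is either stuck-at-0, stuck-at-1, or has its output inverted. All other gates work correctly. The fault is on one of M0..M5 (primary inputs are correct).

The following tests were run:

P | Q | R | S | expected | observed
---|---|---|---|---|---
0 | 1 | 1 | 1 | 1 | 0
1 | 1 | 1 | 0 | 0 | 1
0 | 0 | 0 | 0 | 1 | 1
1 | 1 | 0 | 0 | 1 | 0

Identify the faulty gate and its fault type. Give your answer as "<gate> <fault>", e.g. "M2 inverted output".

M4 inverted output

Fault-free values for test 1 (P=0, Q=1, R=1, S=1): M0=1, M1=1, M2=0, M3=0, M4=1, M5=1, giving Y=1. Observed 0.
Test 1: faults giving observed 0 are {M3 stuck-at-1, M3 inverted output, M4 stuck-at-0, M4 inverted output, M5 stuck-at-0, M5 inverted output}.
Test 2 (P=1, Q=1, R=1, S=0): fault-free M0=0, M1=1, M2=0, M3=1, M4=0, M5=0 → 0; observed 1. Eliminates M3 stuck-at-1, M4 stuck-at-0, M5 stuck-at-0.
Test 3 (P=0, Q=0, R=0, S=0): fault-free M0=0, M1=0, M2=1, M3=0, M4=1, M5=1 → 1; observed 1. Eliminates M5 inverted output.
Test 4 (P=1, Q=1, R=0, S=0): fault-free M0=0, M1=1, M2=0, M3=1, M4=1, M5=1 → 1; observed 0. Eliminates M3 inverted output.
Only M4 inverted output is consistent with every test.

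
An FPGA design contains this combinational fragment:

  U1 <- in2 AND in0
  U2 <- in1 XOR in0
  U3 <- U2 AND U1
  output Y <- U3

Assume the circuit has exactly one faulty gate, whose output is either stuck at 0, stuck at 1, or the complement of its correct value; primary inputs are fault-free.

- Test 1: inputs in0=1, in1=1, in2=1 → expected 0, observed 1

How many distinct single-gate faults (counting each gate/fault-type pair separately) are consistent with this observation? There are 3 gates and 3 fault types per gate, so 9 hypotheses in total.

Fault-free: U1=1, U2=0, U3=0 → 0. Observed 1.
  U1 stuck-at-0: output 0 ✗
  U1 stuck-at-1: output 0 ✗
  U1 inverted output: output 0 ✗
  U2 stuck-at-0: output 0 ✗
  U2 stuck-at-1: output 1 ✓
  U2 inverted output: output 1 ✓
  U3 stuck-at-0: output 0 ✗
  U3 stuck-at-1: output 1 ✓
  U3 inverted output: output 1 ✓
Consistent faults: {U2 stuck-at-1, U2 inverted output, U3 stuck-at-1, U3 inverted output} — 4 in all.

4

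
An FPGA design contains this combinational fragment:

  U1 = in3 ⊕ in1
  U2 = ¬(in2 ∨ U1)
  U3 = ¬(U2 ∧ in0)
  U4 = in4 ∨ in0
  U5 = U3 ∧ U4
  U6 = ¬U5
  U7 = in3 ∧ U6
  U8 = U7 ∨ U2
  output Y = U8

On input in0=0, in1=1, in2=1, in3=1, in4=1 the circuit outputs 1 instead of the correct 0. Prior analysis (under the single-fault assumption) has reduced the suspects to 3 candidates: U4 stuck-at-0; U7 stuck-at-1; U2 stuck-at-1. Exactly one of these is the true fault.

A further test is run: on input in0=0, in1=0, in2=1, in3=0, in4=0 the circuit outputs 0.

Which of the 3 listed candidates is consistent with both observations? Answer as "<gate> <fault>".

Evaluate each candidate on input in0=0, in1=0, in2=1, in3=0, in4=0:
  U4 stuck-at-0: U1=0, U2=0, U3=1, U4=0 [stuck-at-0], U5=0, U6=1, U7=0, U8=0 → 0 — matches
  U7 stuck-at-1: U1=0, U2=0, U3=1, U4=0, U5=0, U6=1, U7=1 [stuck-at-1], U8=1 → 1 — eliminated
  U2 stuck-at-1: U1=0, U2=1 [stuck-at-1], U3=1, U4=0, U5=0, U6=1, U7=0, U8=1 → 1 — eliminated
Only U4 stuck-at-0 reproduces the observed 0.

U4 stuck-at-0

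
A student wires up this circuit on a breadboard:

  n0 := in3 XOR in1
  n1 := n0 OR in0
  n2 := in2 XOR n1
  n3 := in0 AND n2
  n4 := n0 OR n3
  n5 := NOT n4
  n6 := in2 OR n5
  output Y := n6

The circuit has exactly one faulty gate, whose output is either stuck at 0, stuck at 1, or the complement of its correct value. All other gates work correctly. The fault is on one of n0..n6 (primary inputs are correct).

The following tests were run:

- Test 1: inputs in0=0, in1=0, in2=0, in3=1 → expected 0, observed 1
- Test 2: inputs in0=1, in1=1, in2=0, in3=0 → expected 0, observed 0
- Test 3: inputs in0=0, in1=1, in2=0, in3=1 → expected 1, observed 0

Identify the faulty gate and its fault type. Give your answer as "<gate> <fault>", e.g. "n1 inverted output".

n0 inverted output

Fault-free values for test 1 (in0=0, in1=0, in2=0, in3=1): n0=1, n1=1, n2=1, n3=0, n4=1, n5=0, n6=0, giving Y=0. Observed 1.
Test 1: faults giving observed 1 are {n0 stuck-at-0, n0 inverted output, n4 stuck-at-0, n4 inverted output, n5 stuck-at-1, n5 inverted output, n6 stuck-at-1, n6 inverted output}.
Test 2 (in0=1, in1=1, in2=0, in3=0): fault-free n0=1, n1=1, n2=1, n3=1, n4=1, n5=0, n6=0 → 0; observed 0. Eliminates n4 stuck-at-0, n4 inverted output, n5 stuck-at-1, n5 inverted output, n6 stuck-at-1, n6 inverted output.
Test 3 (in0=0, in1=1, in2=0, in3=1): fault-free n0=0, n1=0, n2=0, n3=0, n4=0, n5=1, n6=1 → 1; observed 0. Eliminates n0 stuck-at-0.
Only n0 inverted output is consistent with every test.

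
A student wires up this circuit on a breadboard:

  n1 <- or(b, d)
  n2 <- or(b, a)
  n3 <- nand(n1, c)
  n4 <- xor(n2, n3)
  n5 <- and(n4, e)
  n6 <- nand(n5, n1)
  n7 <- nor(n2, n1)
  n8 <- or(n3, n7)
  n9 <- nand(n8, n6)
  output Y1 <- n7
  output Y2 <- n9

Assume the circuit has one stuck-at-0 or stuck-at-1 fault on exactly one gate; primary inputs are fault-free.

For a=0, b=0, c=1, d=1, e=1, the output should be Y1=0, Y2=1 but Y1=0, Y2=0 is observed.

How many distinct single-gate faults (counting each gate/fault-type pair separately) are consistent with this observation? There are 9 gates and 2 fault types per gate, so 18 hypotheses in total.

2

Fault-free: n1=1, n2=0, n3=0, n4=0, n5=0, n6=1, n7=0, n8=0, n9=1 → Y1=0, Y2=1. Observed Y1=0, Y2=0.
  n1: none of the 2 fault types match ✗
  n2: none of the 2 fault types match ✗
  n3: none of the 2 fault types match ✗
  n4: none of the 2 fault types match ✗
  n5: none of the 2 fault types match ✗
  n6: none of the 2 fault types match ✗
  n7: none of the 2 fault types match ✗
  n8: stuck-at-1 ✓; others ✗
  n9: stuck-at-0 ✓; others ✗
Consistent faults: {n8 stuck-at-1, n9 stuck-at-0} — 2 in all.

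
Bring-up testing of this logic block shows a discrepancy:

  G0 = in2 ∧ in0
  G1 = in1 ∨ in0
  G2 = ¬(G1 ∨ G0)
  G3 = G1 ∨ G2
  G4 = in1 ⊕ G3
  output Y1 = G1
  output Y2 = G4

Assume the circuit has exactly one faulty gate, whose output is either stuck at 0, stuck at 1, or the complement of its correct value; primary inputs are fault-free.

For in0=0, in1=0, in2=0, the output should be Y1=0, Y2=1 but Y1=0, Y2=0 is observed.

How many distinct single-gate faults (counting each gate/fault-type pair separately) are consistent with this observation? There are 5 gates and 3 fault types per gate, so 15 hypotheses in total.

8

Fault-free: G0=0, G1=0, G2=1, G3=1, G4=1 → Y1=0, Y2=1. Observed Y1=0, Y2=0.
  G0: stuck-at-1, inverted output ✓; others ✗
  G1: none of the 3 fault types match ✗
  G2: stuck-at-0, inverted output ✓; others ✗
  G3: stuck-at-0, inverted output ✓; others ✗
  G4: stuck-at-0, inverted output ✓; others ✗
Consistent faults: {G0 stuck-at-1, G0 inverted output, G2 stuck-at-0, G2 inverted output, G3 stuck-at-0, G3 inverted output, G4 stuck-at-0, G4 inverted output} — 8 in all.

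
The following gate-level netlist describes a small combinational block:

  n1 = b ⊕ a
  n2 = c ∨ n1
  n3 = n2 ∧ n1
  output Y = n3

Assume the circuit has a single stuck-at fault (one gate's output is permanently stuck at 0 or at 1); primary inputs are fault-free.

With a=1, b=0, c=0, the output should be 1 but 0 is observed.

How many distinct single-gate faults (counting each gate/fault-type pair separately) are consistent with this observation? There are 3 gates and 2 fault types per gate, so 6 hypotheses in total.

Fault-free: n1=1, n2=1, n3=1 → 1. Observed 0.
  n1 stuck-at-0: output 0 ✓
  n1 stuck-at-1: output 1 ✗
  n2 stuck-at-0: output 0 ✓
  n2 stuck-at-1: output 1 ✗
  n3 stuck-at-0: output 0 ✓
  n3 stuck-at-1: output 1 ✗
Consistent faults: {n1 stuck-at-0, n2 stuck-at-0, n3 stuck-at-0} — 3 in all.

3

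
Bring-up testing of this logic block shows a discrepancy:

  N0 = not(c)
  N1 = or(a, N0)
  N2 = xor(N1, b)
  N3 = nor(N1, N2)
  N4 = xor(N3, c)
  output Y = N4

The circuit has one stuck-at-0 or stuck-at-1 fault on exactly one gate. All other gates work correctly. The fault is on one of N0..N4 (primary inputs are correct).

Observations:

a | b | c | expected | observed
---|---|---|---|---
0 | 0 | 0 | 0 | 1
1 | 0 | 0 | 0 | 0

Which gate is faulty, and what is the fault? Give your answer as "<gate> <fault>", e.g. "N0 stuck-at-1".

N0 stuck-at-0

Fault-free values for test 1 (a=0, b=0, c=0): N0=1, N1=1, N2=1, N3=0, N4=0, giving Y=0. Observed 1.
Test 1: faults giving observed 1 are {N0 stuck-at-0, N1 stuck-at-0, N3 stuck-at-1, N4 stuck-at-1}.
Test 2 (a=1, b=0, c=0): fault-free N0=1, N1=1, N2=1, N3=0, N4=0 → 0; observed 0. Eliminates N1 stuck-at-0, N3 stuck-at-1, N4 stuck-at-1.
Only N0 stuck-at-0 is consistent with every test.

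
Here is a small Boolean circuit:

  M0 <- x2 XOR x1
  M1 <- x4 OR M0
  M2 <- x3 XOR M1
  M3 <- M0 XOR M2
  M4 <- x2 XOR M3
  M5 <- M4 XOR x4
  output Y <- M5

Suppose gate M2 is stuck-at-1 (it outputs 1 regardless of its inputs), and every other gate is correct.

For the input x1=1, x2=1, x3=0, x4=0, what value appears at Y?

0

Propagate with M2 forced: M0=0, M1=0, M2=1 [stuck-at-1], M3=1, M4=0, M5=0.
So Y = 0. (Without the fault it would be 1.)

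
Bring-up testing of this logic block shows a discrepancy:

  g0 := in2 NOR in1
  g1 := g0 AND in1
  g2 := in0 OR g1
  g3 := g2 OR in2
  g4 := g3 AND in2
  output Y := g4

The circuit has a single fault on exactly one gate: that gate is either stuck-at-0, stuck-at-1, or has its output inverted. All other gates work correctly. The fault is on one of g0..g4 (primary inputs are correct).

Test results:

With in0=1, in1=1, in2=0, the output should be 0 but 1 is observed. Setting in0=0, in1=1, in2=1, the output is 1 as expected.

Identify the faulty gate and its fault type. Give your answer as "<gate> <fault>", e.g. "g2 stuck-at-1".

g4 stuck-at-1

Fault-free values for test 1 (in0=1, in1=1, in2=0): g0=0, g1=0, g2=1, g3=1, g4=0, giving Y=0. Observed 1.
Test 1: faults giving observed 1 are {g4 stuck-at-1, g4 inverted output}.
Test 2 (in0=0, in1=1, in2=1): fault-free g0=0, g1=0, g2=0, g3=1, g4=1 → 1; observed 1. Eliminates g4 inverted output.
Only g4 stuck-at-1 is consistent with every test.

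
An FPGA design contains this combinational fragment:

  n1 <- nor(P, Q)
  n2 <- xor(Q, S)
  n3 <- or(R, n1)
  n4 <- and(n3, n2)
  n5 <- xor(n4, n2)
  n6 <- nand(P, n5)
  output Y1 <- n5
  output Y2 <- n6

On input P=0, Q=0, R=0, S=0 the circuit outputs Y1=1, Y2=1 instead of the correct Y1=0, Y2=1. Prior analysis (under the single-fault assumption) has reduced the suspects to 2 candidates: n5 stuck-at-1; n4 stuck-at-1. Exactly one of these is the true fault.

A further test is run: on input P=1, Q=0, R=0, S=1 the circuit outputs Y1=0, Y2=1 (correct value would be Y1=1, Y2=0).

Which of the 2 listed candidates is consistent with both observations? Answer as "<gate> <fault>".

Evaluate each candidate on input P=1, Q=0, R=0, S=1:
  n5 stuck-at-1: n1=0, n2=1, n3=0, n4=0, n5=1 [stuck-at-1], n6=0 → Y1=1, Y2=0 — eliminated
  n4 stuck-at-1: n1=0, n2=1, n3=0, n4=1 [stuck-at-1], n5=0, n6=1 → Y1=0, Y2=1 — matches
Only n4 stuck-at-1 reproduces the observed Y1=0, Y2=1.

n4 stuck-at-1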